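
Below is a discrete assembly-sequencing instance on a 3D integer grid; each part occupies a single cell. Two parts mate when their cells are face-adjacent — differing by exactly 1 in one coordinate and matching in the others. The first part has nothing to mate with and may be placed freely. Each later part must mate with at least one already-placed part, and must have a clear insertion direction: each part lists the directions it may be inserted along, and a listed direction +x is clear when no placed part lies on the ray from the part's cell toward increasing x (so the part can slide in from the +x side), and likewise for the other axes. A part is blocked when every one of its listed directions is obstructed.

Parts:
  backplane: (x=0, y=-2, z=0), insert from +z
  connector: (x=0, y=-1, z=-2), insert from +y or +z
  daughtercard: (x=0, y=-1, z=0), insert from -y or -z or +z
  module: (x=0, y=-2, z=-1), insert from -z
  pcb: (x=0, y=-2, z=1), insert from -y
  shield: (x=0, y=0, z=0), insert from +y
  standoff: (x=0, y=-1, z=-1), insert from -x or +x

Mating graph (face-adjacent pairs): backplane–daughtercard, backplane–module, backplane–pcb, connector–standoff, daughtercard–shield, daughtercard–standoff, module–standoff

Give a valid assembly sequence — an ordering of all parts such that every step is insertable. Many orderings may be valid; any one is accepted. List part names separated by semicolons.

1. connector@(0, -1, -2) [+y clear] — {connector}
2. standoff@(0, -1, -1) [-x clear] — {connector, standoff}
3. module@(0, -2, -1) [-z clear] — {connector, module, standoff}
4. backplane@(0, -2, 0) [+z clear] — {backplane, connector, module, standoff}
5. pcb@(0, -2, 1) [-y clear] — {backplane, connector, module, pcb, standoff}
6. daughtercard@(0, -1, 0) [+z clear] — {backplane, connector, daughtercard, module, pcb, standoff}
7. shield@(0, 0, 0) [+y clear] — {backplane, connector, daughtercard, module, pcb, shield, standoff}

connector; standoff; module; backplane; pcb; daughtercard; shield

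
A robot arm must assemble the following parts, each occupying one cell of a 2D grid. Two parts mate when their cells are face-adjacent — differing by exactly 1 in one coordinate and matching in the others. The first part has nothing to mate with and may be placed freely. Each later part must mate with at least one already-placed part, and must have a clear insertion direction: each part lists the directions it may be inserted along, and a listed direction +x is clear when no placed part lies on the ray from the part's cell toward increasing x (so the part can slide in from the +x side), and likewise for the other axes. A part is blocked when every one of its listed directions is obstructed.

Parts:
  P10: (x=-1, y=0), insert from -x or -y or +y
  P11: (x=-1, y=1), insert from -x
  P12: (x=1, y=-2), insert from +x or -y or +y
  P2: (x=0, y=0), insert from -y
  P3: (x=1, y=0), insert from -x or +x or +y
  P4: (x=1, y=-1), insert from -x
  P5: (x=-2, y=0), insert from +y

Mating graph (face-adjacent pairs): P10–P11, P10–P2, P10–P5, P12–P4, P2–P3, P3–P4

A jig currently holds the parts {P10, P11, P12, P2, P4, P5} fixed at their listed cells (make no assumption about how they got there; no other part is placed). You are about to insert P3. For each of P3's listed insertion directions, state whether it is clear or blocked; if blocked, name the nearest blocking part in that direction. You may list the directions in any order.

-x: nearest on ray is P2@(0, 0) ⇒ blocked
+x: ray from P3(1, 0) has no placed part ⇒ clear
+y: ray from P3(1, 0) has no placed part ⇒ clear

+x: clear; +y: clear; -x: blocked by P2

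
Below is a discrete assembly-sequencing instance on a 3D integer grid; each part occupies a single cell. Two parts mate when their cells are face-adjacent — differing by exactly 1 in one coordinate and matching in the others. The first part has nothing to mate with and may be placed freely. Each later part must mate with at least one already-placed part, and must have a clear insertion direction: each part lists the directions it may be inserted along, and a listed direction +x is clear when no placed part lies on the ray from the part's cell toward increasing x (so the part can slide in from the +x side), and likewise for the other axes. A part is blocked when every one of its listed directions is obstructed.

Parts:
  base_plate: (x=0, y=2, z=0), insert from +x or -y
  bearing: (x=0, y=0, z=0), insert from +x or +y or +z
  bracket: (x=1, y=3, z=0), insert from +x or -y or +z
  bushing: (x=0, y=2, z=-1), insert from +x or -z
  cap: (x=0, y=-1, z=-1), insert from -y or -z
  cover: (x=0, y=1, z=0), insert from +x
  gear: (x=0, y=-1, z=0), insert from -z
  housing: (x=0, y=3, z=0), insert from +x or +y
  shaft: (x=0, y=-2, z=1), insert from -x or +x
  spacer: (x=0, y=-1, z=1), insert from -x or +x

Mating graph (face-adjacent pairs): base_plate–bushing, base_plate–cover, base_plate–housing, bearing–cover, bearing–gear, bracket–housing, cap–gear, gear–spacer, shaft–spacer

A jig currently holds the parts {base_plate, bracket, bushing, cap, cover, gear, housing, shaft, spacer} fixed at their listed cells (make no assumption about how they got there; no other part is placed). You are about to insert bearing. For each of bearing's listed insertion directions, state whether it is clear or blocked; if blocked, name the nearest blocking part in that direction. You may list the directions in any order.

+x: clear; +y: blocked by cover; +z: clear

+x: ray from bearing(0, 0, 0) has no placed part ⇒ clear
+y: nearest on ray is cover@(0, 1, 0) ⇒ blocked
+z: ray from bearing(0, 0, 0) has no placed part ⇒ clear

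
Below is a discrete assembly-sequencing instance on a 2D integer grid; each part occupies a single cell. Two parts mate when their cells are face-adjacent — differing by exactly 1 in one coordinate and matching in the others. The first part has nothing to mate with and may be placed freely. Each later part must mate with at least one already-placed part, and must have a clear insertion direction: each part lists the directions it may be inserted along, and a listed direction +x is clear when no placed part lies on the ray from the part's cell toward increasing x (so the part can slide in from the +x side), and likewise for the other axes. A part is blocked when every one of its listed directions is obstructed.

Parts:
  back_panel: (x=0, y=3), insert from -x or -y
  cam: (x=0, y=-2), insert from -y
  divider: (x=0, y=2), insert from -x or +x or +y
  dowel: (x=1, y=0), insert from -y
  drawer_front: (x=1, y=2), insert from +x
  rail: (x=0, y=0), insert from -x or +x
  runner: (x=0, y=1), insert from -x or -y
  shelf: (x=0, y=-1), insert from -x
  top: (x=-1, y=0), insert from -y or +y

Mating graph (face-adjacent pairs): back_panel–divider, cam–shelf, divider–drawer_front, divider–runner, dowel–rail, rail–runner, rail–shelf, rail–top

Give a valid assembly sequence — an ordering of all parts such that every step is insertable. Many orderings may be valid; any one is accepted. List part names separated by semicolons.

shelf; cam; rail; dowel; top; runner; divider; back_panel; drawer_front

1. shelf@(0, -1) [-x clear] — {shelf}
2. cam@(0, -2) [-y clear] — {cam, shelf}
3. rail@(0, 0) [-x clear] — {cam, rail, shelf}
4. dowel@(1, 0) [-y clear] — {cam, dowel, rail, shelf}
5. top@(-1, 0) [-y clear] — {cam, dowel, rail, shelf, top}
6. runner@(0, 1) [-x clear] — {cam, dowel, rail, runner, shelf, top}
7. divider@(0, 2) [-x clear] — {cam, divider, dowel, rail, runner, shelf, top}
8. back_panel@(0, 3) [-x clear] — {back_panel, cam, divider, dowel, rail, runner, shelf, top}
9. drawer_front@(1, 2) [+x clear] — {back_panel, cam, divider, dowel, drawer_front, rail, runner, shelf, top}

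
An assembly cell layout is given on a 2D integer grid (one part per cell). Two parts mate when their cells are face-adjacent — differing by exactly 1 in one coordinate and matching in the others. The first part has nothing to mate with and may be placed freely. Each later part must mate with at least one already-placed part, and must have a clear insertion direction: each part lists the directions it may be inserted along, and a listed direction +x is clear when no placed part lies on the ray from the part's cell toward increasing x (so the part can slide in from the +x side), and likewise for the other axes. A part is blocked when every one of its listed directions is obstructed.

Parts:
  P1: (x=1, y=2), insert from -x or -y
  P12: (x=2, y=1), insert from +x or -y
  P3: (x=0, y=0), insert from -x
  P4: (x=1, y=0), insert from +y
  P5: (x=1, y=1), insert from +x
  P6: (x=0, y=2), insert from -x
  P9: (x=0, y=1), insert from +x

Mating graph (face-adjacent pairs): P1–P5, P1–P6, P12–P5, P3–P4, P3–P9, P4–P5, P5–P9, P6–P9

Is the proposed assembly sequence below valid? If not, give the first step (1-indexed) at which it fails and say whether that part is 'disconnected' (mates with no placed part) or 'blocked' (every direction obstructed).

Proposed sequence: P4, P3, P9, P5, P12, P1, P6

1. P4@(1, 0) [+y clear] — {P4}
2. P3@(0, 0) [-x clear] — {P3, P4}
3. P9@(0, 1) [+x clear] — {P3, P4, P9}
4. P5@(1, 1) [+x clear] — {P3, P4, P5, P9}
5. P12@(2, 1) [+x clear] — {P12, P3, P4, P5, P9}
6. P1@(1, 2) [-x clear] — {P1, P12, P3, P4, P5, P9}
7. P6@(0, 2) [-x clear] — {P1, P12, P3, P4, P5, P6, P9}

Valid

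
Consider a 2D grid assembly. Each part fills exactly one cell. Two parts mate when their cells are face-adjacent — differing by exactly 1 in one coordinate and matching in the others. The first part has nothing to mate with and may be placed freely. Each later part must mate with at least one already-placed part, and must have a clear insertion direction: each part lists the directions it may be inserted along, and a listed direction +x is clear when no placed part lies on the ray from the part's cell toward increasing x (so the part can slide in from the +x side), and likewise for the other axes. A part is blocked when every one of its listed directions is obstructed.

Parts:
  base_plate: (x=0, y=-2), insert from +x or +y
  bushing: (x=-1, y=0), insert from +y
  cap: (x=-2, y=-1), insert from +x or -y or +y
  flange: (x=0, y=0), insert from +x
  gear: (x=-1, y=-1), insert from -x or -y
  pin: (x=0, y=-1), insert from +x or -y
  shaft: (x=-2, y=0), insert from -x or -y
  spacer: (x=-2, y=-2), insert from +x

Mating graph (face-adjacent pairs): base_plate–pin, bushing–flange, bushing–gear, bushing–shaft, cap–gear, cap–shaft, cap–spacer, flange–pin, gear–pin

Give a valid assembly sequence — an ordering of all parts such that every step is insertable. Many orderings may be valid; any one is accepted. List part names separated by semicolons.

bushing; gear; pin; shaft; cap; spacer; base_plate; flange

1. bushing@(-1, 0) [+y clear] — {bushing}
2. gear@(-1, -1) [-x clear] — {bushing, gear}
3. pin@(0, -1) [+x clear] — {bushing, gear, pin}
4. shaft@(-2, 0) [-x clear] — {bushing, gear, pin, shaft}
5. cap@(-2, -1) [-y clear] — {bushing, cap, gear, pin, shaft}
6. spacer@(-2, -2) [+x clear] — {bushing, cap, gear, pin, shaft, spacer}
7. base_plate@(0, -2) [+x clear] — {base_plate, bushing, cap, gear, pin, shaft, spacer}
8. flange@(0, 0) [+x clear] — {base_plate, bushing, cap, flange, gear, pin, shaft, spacer}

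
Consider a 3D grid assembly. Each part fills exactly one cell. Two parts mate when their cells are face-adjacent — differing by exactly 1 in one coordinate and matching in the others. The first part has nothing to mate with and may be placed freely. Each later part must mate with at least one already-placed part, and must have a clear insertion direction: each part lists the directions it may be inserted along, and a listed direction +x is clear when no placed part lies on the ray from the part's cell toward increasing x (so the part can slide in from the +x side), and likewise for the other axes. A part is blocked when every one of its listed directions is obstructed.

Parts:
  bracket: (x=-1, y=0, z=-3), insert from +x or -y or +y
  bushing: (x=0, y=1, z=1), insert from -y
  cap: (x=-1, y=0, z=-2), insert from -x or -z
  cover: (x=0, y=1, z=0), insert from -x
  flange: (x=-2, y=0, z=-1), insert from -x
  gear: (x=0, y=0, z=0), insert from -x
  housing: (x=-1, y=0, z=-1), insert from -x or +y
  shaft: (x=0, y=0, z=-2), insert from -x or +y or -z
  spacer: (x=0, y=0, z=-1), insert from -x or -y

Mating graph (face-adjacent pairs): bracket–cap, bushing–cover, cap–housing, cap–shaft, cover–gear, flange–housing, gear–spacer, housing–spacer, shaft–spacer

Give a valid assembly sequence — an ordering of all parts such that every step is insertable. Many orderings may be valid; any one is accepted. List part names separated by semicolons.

1. bushing@(0, 1, 1) [-y clear] — {bushing}
2. cover@(0, 1, 0) [-x clear] — {bushing, cover}
3. gear@(0, 0, 0) [-x clear] — {bushing, cover, gear}
4. spacer@(0, 0, -1) [-x clear] — {bushing, cover, gear, spacer}
5. housing@(-1, 0, -1) [-x clear] — {bushing, cover, gear, housing, spacer}
6. cap@(-1, 0, -2) [-x clear] — {bushing, cap, cover, gear, housing, spacer}
7. bracket@(-1, 0, -3) [+x clear] — {bracket, bushing, cap, cover, gear, housing, spacer}
8. flange@(-2, 0, -1) [-x clear] — {bracket, bushing, cap, cover, flange, gear, housing, spacer}
9. shaft@(0, 0, -2) [+y clear] — {bracket, bushing, cap, cover, flange, gear, housing, shaft, spacer}

bushing; cover; gear; spacer; housing; cap; bracket; flange; shaft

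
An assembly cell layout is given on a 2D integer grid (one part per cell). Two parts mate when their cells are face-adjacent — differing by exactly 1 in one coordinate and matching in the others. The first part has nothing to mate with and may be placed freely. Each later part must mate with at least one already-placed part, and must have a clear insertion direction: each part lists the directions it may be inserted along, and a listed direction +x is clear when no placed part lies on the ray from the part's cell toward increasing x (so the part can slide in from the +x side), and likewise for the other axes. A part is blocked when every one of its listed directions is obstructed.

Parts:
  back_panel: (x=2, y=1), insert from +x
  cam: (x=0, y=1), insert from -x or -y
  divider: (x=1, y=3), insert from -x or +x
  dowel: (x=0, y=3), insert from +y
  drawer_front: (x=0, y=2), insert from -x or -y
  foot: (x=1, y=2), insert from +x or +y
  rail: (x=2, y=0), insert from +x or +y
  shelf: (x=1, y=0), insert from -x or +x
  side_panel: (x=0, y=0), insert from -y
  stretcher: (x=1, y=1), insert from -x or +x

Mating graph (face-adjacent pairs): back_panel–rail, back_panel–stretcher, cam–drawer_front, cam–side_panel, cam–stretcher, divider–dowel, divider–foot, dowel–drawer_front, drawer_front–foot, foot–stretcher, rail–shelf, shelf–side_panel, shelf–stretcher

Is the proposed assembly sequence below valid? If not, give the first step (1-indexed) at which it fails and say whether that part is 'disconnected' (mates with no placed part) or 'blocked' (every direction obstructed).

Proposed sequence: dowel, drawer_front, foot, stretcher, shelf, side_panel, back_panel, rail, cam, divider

Valid

1. dowel@(0, 3) [+y clear] — {dowel}
2. drawer_front@(0, 2) [-x clear] — {dowel, drawer_front}
3. foot@(1, 2) [+x clear] — {dowel, drawer_front, foot}
4. stretcher@(1, 1) [-x clear] — {dowel, drawer_front, foot, stretcher}
5. shelf@(1, 0) [-x clear] — {dowel, drawer_front, foot, shelf, stretcher}
6. side_panel@(0, 0) [-y clear] — {dowel, drawer_front, foot, shelf, side_panel, stretcher}
7. back_panel@(2, 1) [+x clear] — {back_panel, dowel, drawer_front, foot, shelf, side_panel, stretcher}
8. rail@(2, 0) [+x clear] — {back_panel, dowel, drawer_front, foot, rail, shelf, side_panel, stretcher}
9. cam@(0, 1) [-x clear] — {back_panel, cam, dowel, drawer_front, foot, rail, shelf, side_panel, stretcher}
10. divider@(1, 3) [+x clear] — {back_panel, cam, divider, dowel, drawer_front, foot, rail, shelf, side_panel, stretcher}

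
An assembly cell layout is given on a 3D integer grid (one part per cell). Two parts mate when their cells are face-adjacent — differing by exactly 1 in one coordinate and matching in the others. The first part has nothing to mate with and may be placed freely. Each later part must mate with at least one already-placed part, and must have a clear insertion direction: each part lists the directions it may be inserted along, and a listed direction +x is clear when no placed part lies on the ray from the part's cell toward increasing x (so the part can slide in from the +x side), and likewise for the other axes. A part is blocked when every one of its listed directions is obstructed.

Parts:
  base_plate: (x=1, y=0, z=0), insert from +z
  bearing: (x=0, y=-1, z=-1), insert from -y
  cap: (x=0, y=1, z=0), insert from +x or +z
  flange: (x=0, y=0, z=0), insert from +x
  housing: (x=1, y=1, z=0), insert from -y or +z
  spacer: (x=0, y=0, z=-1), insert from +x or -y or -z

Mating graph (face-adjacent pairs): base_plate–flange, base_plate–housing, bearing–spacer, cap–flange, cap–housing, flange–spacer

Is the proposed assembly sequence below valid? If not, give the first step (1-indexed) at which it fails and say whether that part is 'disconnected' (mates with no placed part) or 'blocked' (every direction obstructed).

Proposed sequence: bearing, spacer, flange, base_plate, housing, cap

Valid

1. bearing@(0, -1, -1) [-y clear] — {bearing}
2. spacer@(0, 0, -1) [+x clear] — {bearing, spacer}
3. flange@(0, 0, 0) [+x clear] — {bearing, flange, spacer}
4. base_plate@(1, 0, 0) [+z clear] — {base_plate, bearing, flange, spacer}
5. housing@(1, 1, 0) [+z clear] — {base_plate, bearing, flange, housing, spacer}
6. cap@(0, 1, 0) [+z clear] — {base_plate, bearing, cap, flange, housing, spacer}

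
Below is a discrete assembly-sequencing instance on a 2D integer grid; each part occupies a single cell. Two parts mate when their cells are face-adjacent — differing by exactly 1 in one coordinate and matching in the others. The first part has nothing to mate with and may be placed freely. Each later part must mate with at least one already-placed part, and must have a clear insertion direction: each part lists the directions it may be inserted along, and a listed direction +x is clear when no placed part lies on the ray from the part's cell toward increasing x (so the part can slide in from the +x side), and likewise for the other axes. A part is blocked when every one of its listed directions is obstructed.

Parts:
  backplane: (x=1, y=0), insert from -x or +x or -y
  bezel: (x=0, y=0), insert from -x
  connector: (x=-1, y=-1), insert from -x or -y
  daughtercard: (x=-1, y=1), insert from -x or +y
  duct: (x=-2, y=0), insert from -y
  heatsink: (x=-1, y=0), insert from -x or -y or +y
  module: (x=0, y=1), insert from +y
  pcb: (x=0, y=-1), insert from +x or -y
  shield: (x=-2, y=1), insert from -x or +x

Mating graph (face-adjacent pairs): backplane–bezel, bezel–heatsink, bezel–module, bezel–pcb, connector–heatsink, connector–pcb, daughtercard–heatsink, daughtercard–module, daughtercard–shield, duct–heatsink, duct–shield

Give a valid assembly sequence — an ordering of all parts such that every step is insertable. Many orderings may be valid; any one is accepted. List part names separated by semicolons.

daughtercard; shield; module; bezel; duct; heatsink; connector; pcb; backplane

1. daughtercard@(-1, 1) [-x clear] — {daughtercard}
2. shield@(-2, 1) [-x clear] — {daughtercard, shield}
3. module@(0, 1) [+y clear] — {daughtercard, module, shield}
4. bezel@(0, 0) [-x clear] — {bezel, daughtercard, module, shield}
5. duct@(-2, 0) [-y clear] — {bezel, daughtercard, duct, module, shield}
6. heatsink@(-1, 0) [-y clear] — {bezel, daughtercard, duct, heatsink, module, shield}
7. connector@(-1, -1) [-x clear] — {bezel, connector, daughtercard, duct, heatsink, module, shield}
8. pcb@(0, -1) [+x clear] — {bezel, connector, daughtercard, duct, heatsink, module, pcb, shield}
9. backplane@(1, 0) [+x clear] — {backplane, bezel, connector, daughtercard, duct, heatsink, module, pcb, shield}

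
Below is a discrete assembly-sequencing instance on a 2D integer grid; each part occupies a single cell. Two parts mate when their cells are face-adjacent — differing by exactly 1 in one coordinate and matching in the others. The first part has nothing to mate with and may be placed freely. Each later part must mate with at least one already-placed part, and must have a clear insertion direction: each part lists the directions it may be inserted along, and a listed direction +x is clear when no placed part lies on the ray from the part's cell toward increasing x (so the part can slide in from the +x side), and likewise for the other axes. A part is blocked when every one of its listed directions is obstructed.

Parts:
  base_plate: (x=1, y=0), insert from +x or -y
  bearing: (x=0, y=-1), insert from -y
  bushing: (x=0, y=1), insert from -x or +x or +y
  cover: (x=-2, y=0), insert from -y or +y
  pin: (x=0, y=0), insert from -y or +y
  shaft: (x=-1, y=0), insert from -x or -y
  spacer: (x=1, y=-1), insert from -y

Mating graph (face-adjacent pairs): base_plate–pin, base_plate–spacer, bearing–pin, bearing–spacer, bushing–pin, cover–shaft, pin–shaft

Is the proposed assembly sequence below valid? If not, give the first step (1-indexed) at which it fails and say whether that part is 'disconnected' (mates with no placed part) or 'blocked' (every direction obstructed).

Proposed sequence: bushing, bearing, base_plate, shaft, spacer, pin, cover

Invalid at step 2 (disconnected)

1. bushing@(0, 1) [-x clear] — {bushing}
2. bearing@(0, -1) — no placed neighbour ⇒ disconnected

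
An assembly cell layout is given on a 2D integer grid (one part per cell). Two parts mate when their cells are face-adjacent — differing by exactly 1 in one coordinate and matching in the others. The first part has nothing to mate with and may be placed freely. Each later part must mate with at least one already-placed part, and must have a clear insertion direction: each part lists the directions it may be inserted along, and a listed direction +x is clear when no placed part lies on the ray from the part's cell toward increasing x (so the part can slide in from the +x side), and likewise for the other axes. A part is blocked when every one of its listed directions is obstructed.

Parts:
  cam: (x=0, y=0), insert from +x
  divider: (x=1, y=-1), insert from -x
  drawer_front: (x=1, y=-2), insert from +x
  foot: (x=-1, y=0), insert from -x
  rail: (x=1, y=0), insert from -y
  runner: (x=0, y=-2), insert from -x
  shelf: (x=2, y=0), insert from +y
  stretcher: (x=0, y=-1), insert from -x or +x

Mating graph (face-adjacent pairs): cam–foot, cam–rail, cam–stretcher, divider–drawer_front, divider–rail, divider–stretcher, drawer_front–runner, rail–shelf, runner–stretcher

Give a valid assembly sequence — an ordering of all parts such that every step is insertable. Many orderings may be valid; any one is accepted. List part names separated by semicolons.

1. cam@(0, 0) [+x clear] — {cam}
2. foot@(-1, 0) [-x clear] — {cam, foot}
3. rail@(1, 0) [-y clear] — {cam, foot, rail}
4. shelf@(2, 0) [+y clear] — {cam, foot, rail, shelf}
5. divider@(1, -1) [-x clear] — {cam, divider, foot, rail, shelf}
6. stretcher@(0, -1) [-x clear] — {cam, divider, foot, rail, shelf, stretcher}
7. runner@(0, -2) [-x clear] — {cam, divider, foot, rail, runner, shelf, stretcher}
8. drawer_front@(1, -2) [+x clear] — {cam, divider, drawer_front, foot, rail, runner, shelf, stretcher}

cam; foot; rail; shelf; divider; stretcher; runner; drawer_front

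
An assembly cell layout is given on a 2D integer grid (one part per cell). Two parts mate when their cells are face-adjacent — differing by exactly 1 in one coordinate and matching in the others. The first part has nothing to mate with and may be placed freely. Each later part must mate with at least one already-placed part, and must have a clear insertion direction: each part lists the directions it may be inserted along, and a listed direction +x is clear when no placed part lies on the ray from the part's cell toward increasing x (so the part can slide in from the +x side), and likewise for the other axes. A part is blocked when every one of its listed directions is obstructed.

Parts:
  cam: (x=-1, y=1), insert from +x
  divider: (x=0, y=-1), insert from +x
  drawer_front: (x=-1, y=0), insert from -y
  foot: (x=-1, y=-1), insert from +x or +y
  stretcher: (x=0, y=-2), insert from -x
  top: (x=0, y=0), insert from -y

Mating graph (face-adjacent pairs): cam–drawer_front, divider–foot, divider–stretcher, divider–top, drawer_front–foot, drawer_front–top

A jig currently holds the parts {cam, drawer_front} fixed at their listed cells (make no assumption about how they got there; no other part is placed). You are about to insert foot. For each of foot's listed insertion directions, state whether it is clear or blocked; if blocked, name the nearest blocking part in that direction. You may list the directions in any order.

+x: clear; +y: blocked by drawer_front

+x: ray from foot(-1, -1) has no placed part ⇒ clear
+y: nearest on ray is drawer_front@(-1, 0) ⇒ blocked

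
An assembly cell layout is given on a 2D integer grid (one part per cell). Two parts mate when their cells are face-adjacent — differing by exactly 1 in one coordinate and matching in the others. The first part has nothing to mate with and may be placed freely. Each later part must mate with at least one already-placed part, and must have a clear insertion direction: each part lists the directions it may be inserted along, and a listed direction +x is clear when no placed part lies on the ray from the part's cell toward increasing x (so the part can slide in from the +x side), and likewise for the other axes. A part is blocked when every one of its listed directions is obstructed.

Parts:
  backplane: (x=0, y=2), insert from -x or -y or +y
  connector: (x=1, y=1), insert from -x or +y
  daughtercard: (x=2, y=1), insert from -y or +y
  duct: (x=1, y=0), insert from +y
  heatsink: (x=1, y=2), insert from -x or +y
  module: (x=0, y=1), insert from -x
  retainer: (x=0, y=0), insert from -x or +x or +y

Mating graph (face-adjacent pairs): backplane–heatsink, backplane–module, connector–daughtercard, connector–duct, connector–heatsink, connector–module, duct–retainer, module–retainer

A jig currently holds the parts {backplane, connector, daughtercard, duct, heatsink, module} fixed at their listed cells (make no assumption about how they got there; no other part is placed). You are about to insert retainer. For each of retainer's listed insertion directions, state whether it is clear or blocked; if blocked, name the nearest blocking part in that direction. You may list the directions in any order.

-x: ray from retainer(0, 0) has no placed part ⇒ clear
+x: nearest on ray is duct@(1, 0) ⇒ blocked
+y: nearest on ray is module@(0, 1) ⇒ blocked

+x: blocked by duct; +y: blocked by module; -x: clear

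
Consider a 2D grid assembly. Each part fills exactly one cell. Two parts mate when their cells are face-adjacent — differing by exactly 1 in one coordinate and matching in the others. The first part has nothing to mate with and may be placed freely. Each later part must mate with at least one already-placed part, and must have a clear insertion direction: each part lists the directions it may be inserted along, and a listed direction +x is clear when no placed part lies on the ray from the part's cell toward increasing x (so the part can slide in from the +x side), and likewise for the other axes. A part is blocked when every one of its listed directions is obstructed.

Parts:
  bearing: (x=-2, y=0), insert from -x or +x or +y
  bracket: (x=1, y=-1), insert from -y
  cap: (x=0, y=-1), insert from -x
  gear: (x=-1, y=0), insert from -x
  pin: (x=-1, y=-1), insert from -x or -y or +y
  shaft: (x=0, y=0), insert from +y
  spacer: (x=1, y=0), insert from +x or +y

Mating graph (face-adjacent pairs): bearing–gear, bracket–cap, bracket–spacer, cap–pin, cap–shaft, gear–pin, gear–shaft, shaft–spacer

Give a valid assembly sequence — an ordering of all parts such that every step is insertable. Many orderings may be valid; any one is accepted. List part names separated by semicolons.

spacer; shaft; gear; bearing; cap; pin; bracket

1. spacer@(1, 0) [+x clear] — {spacer}
2. shaft@(0, 0) [+y clear] — {shaft, spacer}
3. gear@(-1, 0) [-x clear] — {gear, shaft, spacer}
4. bearing@(-2, 0) [-x clear] — {bearing, gear, shaft, spacer}
5. cap@(0, -1) [-x clear] — {bearing, cap, gear, shaft, spacer}
6. pin@(-1, -1) [-x clear] — {bearing, cap, gear, pin, shaft, spacer}
7. bracket@(1, -1) [-y clear] — {bearing, bracket, cap, gear, pin, shaft, spacer}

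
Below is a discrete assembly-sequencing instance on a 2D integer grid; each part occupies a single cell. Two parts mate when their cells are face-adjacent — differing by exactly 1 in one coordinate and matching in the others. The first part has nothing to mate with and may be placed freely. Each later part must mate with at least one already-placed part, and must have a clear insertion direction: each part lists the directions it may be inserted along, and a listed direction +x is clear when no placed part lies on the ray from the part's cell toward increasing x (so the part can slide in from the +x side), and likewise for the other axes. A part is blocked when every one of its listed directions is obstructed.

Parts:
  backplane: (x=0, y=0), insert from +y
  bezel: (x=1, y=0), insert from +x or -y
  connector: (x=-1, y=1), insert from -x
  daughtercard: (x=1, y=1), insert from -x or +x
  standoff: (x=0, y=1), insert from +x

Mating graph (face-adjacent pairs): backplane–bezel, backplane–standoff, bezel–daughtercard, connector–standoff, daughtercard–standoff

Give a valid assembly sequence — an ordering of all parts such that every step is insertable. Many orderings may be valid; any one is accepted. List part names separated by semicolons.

1. backplane@(0, 0) [+y clear] — {backplane}
2. standoff@(0, 1) [+x clear] — {backplane, standoff}
3. daughtercard@(1, 1) [+x clear] — {backplane, daughtercard, standoff}
4. connector@(-1, 1) [-x clear] — {backplane, connector, daughtercard, standoff}
5. bezel@(1, 0) [+x clear] — {backplane, bezel, connector, daughtercard, standoff}

backplane; standoff; daughtercard; connector; bezel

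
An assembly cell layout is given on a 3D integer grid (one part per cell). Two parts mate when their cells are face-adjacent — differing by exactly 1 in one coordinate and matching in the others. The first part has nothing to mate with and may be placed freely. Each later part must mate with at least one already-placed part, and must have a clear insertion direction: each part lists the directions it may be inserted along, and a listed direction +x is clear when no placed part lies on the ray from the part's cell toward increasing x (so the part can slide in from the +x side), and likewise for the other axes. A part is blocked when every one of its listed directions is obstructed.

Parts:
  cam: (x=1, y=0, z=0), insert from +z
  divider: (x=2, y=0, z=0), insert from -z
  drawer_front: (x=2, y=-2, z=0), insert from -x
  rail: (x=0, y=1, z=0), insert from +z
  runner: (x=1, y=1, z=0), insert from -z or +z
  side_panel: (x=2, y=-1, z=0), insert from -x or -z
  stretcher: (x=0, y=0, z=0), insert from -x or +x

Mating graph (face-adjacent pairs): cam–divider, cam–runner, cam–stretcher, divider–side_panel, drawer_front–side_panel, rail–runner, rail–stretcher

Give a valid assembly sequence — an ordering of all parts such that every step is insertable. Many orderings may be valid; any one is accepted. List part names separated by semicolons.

1. cam@(1, 0, 0) [+z clear] — {cam}
2. stretcher@(0, 0, 0) [-x clear] — {cam, stretcher}
3. rail@(0, 1, 0) [+z clear] — {cam, rail, stretcher}
4. divider@(2, 0, 0) [-z clear] — {cam, divider, rail, stretcher}
5. side_panel@(2, -1, 0) [-x clear] — {cam, divider, rail, side_panel, stretcher}
6. drawer_front@(2, -2, 0) [-x clear] — {cam, divider, drawer_front, rail, side_panel, stretcher}
7. runner@(1, 1, 0) [-z clear] — {cam, divider, drawer_front, rail, runner, side_panel, stretcher}

cam; stretcher; rail; divider; side_panel; drawer_front; runner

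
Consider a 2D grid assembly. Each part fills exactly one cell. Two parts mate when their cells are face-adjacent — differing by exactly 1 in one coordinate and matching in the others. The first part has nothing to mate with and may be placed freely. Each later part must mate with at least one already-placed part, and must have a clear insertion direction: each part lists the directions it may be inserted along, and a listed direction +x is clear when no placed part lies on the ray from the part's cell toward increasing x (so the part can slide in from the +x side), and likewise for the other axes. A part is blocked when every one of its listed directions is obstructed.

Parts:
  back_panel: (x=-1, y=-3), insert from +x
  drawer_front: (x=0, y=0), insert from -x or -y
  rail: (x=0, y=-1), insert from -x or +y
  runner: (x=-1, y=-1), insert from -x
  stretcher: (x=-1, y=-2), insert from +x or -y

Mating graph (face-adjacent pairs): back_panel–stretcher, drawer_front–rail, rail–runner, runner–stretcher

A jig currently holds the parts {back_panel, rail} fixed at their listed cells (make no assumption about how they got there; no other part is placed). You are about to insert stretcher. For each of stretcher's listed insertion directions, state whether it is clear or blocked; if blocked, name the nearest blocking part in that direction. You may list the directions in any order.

+x: ray from stretcher(-1, -2) has no placed part ⇒ clear
-y: nearest on ray is back_panel@(-1, -3) ⇒ blocked

+x: clear; -y: blocked by back_panel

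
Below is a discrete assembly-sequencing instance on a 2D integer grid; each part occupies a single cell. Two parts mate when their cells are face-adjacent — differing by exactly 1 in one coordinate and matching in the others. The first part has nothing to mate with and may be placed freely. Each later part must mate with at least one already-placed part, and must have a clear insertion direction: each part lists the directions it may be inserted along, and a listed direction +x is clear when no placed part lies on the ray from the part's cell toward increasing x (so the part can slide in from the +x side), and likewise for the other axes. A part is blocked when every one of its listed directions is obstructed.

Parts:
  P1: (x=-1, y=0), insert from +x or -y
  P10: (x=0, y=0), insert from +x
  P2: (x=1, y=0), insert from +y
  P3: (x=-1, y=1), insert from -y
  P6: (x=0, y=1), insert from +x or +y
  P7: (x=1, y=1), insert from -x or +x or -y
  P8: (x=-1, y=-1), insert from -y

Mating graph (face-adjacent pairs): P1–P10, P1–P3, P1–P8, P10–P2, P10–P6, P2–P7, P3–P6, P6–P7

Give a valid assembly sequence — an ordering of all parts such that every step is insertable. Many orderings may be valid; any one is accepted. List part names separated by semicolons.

1. P10@(0, 0) [+x clear] — {P10}
2. P2@(1, 0) [+y clear] — {P10, P2}
3. P7@(1, 1) [-x clear] — {P10, P2, P7}
4. P6@(0, 1) [+y clear] — {P10, P2, P6, P7}
5. P3@(-1, 1) [-y clear] — {P10, P2, P3, P6, P7}
6. P1@(-1, 0) [-y clear] — {P1, P10, P2, P3, P6, P7}
7. P8@(-1, -1) [-y clear] — {P1, P10, P2, P3, P6, P7, P8}

P10; P2; P7; P6; P3; P1; P8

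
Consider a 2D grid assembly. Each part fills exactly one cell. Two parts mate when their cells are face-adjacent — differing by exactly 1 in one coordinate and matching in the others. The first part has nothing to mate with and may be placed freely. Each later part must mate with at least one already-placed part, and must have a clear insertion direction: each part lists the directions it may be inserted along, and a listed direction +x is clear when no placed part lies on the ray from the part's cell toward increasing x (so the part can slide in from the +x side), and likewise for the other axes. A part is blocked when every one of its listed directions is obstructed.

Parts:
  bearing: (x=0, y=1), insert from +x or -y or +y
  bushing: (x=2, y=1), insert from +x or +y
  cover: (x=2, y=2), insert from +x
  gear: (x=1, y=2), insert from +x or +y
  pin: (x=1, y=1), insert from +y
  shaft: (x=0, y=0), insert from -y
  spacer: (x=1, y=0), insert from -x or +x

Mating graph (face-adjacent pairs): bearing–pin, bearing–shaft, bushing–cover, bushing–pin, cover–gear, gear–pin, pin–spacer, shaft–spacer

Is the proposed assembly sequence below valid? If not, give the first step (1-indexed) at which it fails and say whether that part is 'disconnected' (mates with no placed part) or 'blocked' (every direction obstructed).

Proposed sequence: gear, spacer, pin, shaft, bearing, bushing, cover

1. gear@(1, 2) [+x clear] — {gear}
2. spacer@(1, 0) — no placed neighbour ⇒ disconnected

Invalid at step 2 (disconnected)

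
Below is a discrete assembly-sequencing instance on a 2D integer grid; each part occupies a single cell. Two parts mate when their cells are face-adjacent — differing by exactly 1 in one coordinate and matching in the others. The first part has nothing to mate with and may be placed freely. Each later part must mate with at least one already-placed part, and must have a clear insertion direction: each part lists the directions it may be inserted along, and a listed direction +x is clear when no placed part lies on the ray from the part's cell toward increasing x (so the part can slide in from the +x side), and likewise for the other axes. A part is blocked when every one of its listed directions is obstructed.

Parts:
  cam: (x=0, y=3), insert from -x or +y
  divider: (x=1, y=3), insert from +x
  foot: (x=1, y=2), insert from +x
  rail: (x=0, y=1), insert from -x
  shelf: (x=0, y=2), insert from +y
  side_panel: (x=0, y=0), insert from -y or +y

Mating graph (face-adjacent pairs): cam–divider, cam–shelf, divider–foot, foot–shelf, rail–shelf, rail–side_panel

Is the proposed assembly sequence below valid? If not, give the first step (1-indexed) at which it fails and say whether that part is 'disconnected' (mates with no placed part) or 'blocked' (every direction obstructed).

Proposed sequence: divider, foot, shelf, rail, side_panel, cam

Valid

1. divider@(1, 3) [+x clear] — {divider}
2. foot@(1, 2) [+x clear] — {divider, foot}
3. shelf@(0, 2) [+y clear] — {divider, foot, shelf}
4. rail@(0, 1) [-x clear] — {divider, foot, rail, shelf}
5. side_panel@(0, 0) [-y clear] — {divider, foot, rail, shelf, side_panel}
6. cam@(0, 3) [-x clear] — {cam, divider, foot, rail, shelf, side_panel}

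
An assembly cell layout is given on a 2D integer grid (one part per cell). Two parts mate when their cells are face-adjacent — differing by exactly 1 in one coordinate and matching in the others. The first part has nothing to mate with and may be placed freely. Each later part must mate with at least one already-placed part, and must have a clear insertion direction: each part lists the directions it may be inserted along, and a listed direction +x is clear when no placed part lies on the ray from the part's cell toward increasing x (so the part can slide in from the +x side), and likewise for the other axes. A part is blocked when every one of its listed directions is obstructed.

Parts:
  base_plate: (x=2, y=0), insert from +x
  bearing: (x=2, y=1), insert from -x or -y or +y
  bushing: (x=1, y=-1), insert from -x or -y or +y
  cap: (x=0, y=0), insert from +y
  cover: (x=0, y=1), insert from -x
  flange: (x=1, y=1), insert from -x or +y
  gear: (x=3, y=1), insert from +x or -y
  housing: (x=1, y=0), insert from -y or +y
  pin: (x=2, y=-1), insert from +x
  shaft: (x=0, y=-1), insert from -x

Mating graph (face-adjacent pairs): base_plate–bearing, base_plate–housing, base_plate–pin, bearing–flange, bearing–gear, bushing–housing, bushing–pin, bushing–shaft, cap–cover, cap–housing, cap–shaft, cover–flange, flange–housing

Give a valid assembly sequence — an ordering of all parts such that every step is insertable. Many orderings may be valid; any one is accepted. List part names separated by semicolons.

1. cap@(0, 0) [+y clear] — {cap}
2. cover@(0, 1) [-x clear] — {cap, cover}
3. flange@(1, 1) [+y clear] — {cap, cover, flange}
4. bearing@(2, 1) [-y clear] — {bearing, cap, cover, flange}
5. gear@(3, 1) [+x clear] — {bearing, cap, cover, flange, gear}
6. base_plate@(2, 0) [+x clear] — {base_plate, bearing, cap, cover, flange, gear}
7. housing@(1, 0) [-y clear] — {base_plate, bearing, cap, cover, flange, gear, housing}
8. bushing@(1, -1) [-x clear] — {base_plate, bearing, bushing, cap, cover, flange, gear, housing}
9. shaft@(0, -1) [-x clear] — {base_plate, bearing, bushing, cap, cover, flange, gear, housing, shaft}
10. pin@(2, -1) [+x clear] — {base_plate, bearing, bushing, cap, cover, flange, gear, housing, pin, shaft}

cap; cover; flange; bearing; gear; base_plate; housing; bushing; shaft; pin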